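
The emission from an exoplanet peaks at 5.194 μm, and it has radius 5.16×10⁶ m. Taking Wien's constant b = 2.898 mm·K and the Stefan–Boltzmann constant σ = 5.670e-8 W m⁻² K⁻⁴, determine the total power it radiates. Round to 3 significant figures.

Wien's law: T = b/λ_max = 2.898×10⁻³/5.194×10⁻⁶ = 557.951 K.
Surface area A = 4πR² = 4π(5.16×10⁶ m)² = 3.34587×10¹⁴ m².
Then P = σAT⁴ = 5.670×10⁻⁸×3.34587×10¹⁴×(557.951)⁴ = 1.84×10¹⁸ W.

P ≈ 1.84×10¹⁸ W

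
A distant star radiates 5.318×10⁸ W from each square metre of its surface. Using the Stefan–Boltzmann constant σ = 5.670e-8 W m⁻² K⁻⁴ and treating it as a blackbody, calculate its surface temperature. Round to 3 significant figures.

T ≈ 9.84×10³ K

I = σT⁴, so T = (I/σ)^(1/4) = (5.318×10⁸/(5.670×10⁻⁸))^(1/4) = 9.84×10³ K.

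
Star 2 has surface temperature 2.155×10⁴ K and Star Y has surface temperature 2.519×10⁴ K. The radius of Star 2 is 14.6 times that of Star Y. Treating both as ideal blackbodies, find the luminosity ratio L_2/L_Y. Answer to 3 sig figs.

L_2/L_Y ≈ 114

L ∝ R²T⁴, so L_2/L_Y = (R_2/R_Y)²(T_2/T_Y)⁴ = (14.6)² × (2.155×10⁴/2.519×10⁴)⁴ = 213.16 × 0.535644 = 114.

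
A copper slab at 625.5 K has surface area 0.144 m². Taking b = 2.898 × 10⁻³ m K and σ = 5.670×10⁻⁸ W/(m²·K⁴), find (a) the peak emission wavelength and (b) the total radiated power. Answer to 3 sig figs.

λ_max ≈ 4.63 μm; P ≈ 1.25×10³ W

(a) λ_max = b/T = 2.898×10⁻³/625.5 = 4.633×10⁻⁶ m = 4.63 μm.
Area A = 0.144 m².
(b) P = σAT⁴ = 5.670×10⁻⁸×0.144×(625.5)⁴ = 1.25×10³ W.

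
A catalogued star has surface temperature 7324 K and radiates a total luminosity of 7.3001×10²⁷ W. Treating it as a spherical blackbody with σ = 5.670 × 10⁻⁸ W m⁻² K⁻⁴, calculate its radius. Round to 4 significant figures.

L = 4πR²σT⁴ ⇒ R = √(L/(4πσT⁴)).
σT⁴ = 1.63146×10⁸ W/m², so R = √(7.3001×10²⁷/(4π×1.63146×10⁸)) = 1.887×10⁹ m.

R ≈ 1.887×10⁹ m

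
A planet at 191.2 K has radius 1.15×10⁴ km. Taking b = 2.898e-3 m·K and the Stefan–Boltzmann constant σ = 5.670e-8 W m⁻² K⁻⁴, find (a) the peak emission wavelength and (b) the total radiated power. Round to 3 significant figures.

(a) λ_max = b/T = 2.898×10⁻³/191.2 = 1.516×10⁻⁵ m = 15.2 μm.
Surface area A = 4πR² = 4π(1.15×10⁷ m)² = 1.66190×10¹⁵ m².
(b) P = σAT⁴ = 5.670×10⁻⁸×1.66190×10¹⁵×(191.2)⁴ = 1.26×10¹⁷ W.

λ_max ≈ 15.2 μm; P ≈ 1.26×10¹⁷ W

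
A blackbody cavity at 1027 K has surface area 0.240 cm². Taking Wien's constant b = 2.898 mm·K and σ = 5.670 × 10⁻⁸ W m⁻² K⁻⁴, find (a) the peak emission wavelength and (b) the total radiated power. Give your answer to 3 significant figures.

λ_max ≈ 2.82 μm; P ≈ 1.51 W

(a) λ_max = b/T = 2.898×10⁻³/1027 = 2.822×10⁻⁶ m = 2.82 μm.
Area A = 0.240 cm² = 2.40×10⁻⁵ m².
(b) P = σAT⁴ = 5.670×10⁻⁸×2.40×10⁻⁵×(1027)⁴ = 1.51 W.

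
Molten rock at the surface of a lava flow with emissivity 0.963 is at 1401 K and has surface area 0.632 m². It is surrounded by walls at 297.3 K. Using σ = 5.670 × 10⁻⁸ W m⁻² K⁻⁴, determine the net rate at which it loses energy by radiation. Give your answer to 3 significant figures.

Net loss ≈ 1.33×10⁵ W

Area A = 0.632 m².
Net radiated power P_net = εσA(T⁴ − T₀⁴) = 0.963×5.670×10⁻⁸×0.632×(1401⁴ − 297.3⁴).
T⁴ − T₀⁴ = 3.85259×10¹² − 7.81231×10⁹ = 3.84478×10¹² K⁴, so P_net = 1.33×10⁵ W.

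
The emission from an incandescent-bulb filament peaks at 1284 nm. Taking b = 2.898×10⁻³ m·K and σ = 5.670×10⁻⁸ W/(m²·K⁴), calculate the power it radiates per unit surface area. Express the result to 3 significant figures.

I ≈ 1.47×10⁶ W/m²

Wien's law: T = b/λ_max = 2.898×10⁻³/1.284×10⁻⁶ = 2257.01 K.
Then I = σT⁴ = 5.670×10⁻⁸×(2257.01)⁴ = 1.47×10⁶ W/m².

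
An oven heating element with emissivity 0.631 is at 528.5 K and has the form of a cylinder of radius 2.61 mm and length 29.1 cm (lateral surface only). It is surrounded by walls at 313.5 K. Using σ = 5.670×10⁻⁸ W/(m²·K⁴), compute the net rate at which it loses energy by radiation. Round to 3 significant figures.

Lateral area A = 2πrL = 2π×2.61×10⁻³×0.291 = 4.77214×10⁻³ m².
Net radiated power P_net = εσA(T⁴ − T₀⁴) = 0.631×5.670×10⁻⁸×4.77214×10⁻³×(528.5⁴ − 313.5⁴).
T⁴ − T₀⁴ = 7.80153×10¹⁰ − 9.65940×10⁹ = 6.83559×10¹⁰ K⁴, so P_net = 11.7 W.

Net loss ≈ 11.7 W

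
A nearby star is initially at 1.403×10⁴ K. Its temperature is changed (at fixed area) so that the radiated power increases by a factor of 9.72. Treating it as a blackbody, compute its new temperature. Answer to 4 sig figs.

P ∝ T⁴, so T₂/T₁ = (P₂/P₁)^(1/4) = (9.72)^(1/4) = 1.76570.
T₂ = 1.403×10⁴ × 1.76570 = 2.477×10⁴ K.

T₂ ≈ 2.477×10⁴ K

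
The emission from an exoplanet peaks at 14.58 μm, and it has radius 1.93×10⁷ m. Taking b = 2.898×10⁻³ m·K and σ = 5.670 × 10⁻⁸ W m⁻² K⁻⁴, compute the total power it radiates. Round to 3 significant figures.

P ≈ 4.14×10¹⁷ W

Wien's law: T = b/λ_max = 2.898×10⁻³/1.458×10⁻⁵ = 198.765 K.
Surface area A = 4πR² = 4π(1.93×10⁷ m)² = 4.68085×10¹⁵ m².
Then P = σAT⁴ = 5.670×10⁻⁸×4.68085×10¹⁵×(198.765)⁴ = 4.14×10¹⁷ W.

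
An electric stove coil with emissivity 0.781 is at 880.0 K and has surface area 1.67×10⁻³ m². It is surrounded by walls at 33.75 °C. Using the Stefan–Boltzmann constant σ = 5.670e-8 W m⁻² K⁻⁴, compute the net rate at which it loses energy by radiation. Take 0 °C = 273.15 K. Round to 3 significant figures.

Surroundings: T = 33.75 °C + 273.15 = 306.90 K.
Area A = 1.67×10⁻³ m².
Net radiated power P_net = εσA(T⁴ − T₀⁴) = 0.781×5.670×10⁻⁸×1.67×10⁻³×(880.0⁴ − 306.90⁴).
T⁴ − T₀⁴ = 5.99695×10¹¹ − 8.87131×10⁹ = 5.90824×10¹¹ K⁴, so P_net = 43.7 W.

Net loss ≈ 43.7 W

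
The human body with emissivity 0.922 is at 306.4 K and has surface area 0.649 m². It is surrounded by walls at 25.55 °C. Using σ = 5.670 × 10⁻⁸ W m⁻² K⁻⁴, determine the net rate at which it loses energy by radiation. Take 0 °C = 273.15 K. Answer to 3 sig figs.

Net loss ≈ 28.9 W

Surroundings: T = 25.55 °C + 273.15 = 298.70 K.
Area A = 0.649 m².
Net radiated power P_net = εσA(T⁴ − T₀⁴) = 0.922×5.670×10⁻⁸×0.649×(306.4⁴ − 298.70⁴).
T⁴ − T₀⁴ = 8.81363×10⁹ − 7.96051×10⁹ = 8.53120×10⁸ K⁴, so P_net = 28.9 W.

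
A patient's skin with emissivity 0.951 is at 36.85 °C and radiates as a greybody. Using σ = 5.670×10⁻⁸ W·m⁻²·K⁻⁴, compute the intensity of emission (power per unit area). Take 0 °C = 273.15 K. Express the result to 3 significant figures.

T = 36.85 °C + 273.15 = 310.00 K.
Stefan–Boltzmann: I = εσT⁴ = 0.951 × 5.670×10⁻⁸ × (310.00)⁴ = 498 W/m².

I ≈ 498 W/m²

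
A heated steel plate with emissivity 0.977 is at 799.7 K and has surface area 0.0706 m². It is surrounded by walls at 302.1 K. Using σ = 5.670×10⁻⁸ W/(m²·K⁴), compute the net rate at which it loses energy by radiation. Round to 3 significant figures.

Area A = 0.0706 m².
Net radiated power P_net = εσA(T⁴ − T₀⁴) = 0.977×5.670×10⁻⁸×0.0706×(799.7⁴ − 302.1⁴).
T⁴ − T₀⁴ = 4.08986×10¹¹ − 8.32919×10⁹ = 4.00657×10¹¹ K⁴, so P_net = 1.57×10³ W.

Net loss ≈ 1.57×10³ W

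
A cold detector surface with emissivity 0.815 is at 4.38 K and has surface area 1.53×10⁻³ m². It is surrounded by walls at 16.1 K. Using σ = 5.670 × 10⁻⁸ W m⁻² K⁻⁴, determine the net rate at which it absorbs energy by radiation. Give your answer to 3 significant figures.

Net gain ≈ 4.72×10⁻⁶ W

Area A = 1.53×10⁻³ m².
Net radiated power P_net = εσA(T⁴ − T₀⁴) = 0.815×5.670×10⁻⁸×1.53×10⁻³×(4.38⁴ − 16.1⁴).
T⁴ − T₀⁴ = 368.041 − 67189.8 = -66821.8 K⁴, so P_net = -4.72×10⁻⁶ W — negative, meaning a net gain of 4.72×10⁻⁶ W.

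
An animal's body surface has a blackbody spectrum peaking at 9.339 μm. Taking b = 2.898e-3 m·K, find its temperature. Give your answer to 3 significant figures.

T ≈ 310 K

Wien's law gives T = b/λ_max = (2.898×10⁻³ m·K)/(9.339×10⁻⁶ m) = 310 K.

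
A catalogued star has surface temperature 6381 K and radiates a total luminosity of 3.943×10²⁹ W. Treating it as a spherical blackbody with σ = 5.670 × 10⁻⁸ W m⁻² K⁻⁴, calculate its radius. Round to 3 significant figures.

L = 4πR²σT⁴ ⇒ R = √(L/(4πσT⁴)).
σT⁴ = 9.40022×10⁷ W/m², so R = √(3.943×10²⁹/(4π×9.40022×10⁷)) = 1.83×10¹⁰ m.

R ≈ 1.83×10¹⁰ m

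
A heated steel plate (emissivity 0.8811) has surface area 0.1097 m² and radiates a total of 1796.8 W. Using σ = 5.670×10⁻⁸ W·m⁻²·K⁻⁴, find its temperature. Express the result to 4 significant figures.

Area A = 0.1097 m².
P = εσAT⁴ ⇒ T = (P/(εσA))^(1/4) = (1796.8/(0.8811×5.670×10⁻⁸×0.1097))^(1/4) = 756.7 K.

T ≈ 756.7 K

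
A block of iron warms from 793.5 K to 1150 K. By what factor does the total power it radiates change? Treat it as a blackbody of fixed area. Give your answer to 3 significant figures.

P₂/P₁ ≈ 4.41

P ∝ T⁴, so P₂/P₁ = (T₂/T₁)⁴ = (1150/793.5)⁴ = (1.44928)⁴ = 4.41.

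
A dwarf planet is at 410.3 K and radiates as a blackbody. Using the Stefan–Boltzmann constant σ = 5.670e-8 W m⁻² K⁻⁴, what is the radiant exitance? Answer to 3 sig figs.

Stefan–Boltzmann: I = σT⁴ = 5.670×10⁻⁸ × (410.3)⁴ = 1.61×10³ W/m².

I ≈ 1.61×10³ W/m²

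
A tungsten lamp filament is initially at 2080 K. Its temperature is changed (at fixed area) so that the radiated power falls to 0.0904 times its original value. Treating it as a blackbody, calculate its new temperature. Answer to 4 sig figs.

P ∝ T⁴, so T₂/T₁ = (P₂/P₁)^(1/4) = (0.0904)^(1/4) = 0.548330.
T₂ = 2080 × 0.548330 = 1141 K.

T₂ ≈ 1141 K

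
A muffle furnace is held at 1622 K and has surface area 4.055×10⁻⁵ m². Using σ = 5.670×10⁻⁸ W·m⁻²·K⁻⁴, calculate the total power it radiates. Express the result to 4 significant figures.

Area A = 4.055×10⁻⁵ m².
P = σAT⁴ = 5.670×10⁻⁸ × 4.055×10⁻⁵ × (1622)⁴ = 15.91 W.

P ≈ 15.91 W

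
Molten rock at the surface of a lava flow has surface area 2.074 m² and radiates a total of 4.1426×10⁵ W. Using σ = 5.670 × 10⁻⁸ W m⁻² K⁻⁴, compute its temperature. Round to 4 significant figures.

Area A = 2.074 m².
P = σAT⁴ ⇒ T = (P/(σA))^(1/4) = (4.1426×10⁵/(5.670×10⁻⁸×2.074))^(1/4) = 1370 K.

T ≈ 1370 K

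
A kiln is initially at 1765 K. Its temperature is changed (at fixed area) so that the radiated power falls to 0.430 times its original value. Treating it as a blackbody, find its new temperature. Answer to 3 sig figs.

P ∝ T⁴, so T₂/T₁ = (P₂/P₁)^(1/4) = (0.430)^(1/4) = 0.809780.
T₂ = 1765 × 0.809780 = 1.43×10³ K.

T₂ ≈ 1.43×10³ K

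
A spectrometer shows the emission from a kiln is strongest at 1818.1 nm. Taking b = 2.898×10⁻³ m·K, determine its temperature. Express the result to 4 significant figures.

Wien's law gives T = b/λ_max = (2.898×10⁻³ m·K)/(1.8181×10⁻⁶ m) = 1594 K.

T ≈ 1594 K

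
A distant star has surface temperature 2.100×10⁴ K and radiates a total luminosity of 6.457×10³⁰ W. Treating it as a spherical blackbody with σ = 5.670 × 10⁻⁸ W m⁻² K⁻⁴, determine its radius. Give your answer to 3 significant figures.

R ≈ 6.83×10⁹ m

L = 4πR²σT⁴ ⇒ R = √(L/(4πσT⁴)).
σT⁴ = 1.10271×10¹⁰ W/m², so R = √(6.457×10³⁰/(4π×1.10271×10¹⁰)) = 6.83×10⁹ m.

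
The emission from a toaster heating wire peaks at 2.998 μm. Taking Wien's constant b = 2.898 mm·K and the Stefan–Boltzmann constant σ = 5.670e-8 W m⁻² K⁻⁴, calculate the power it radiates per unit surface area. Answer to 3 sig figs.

Wien's law: T = b/λ_max = 2.898×10⁻³/2.998×10⁻⁶ = 966.644 K.
Then I = σT⁴ = 5.670×10⁻⁸×(966.644)⁴ = 4.95×10⁴ W/m².

I ≈ 4.95×10⁴ W/m²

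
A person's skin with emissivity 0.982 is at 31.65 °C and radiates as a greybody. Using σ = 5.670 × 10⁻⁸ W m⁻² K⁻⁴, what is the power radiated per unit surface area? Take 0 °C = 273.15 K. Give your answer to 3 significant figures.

I ≈ 481 W/m²

T = 31.65 °C + 273.15 = 304.80 K.
Stefan–Boltzmann: I = εσT⁴ = 0.982 × 5.670×10⁻⁸ × (304.80)⁴ = 481 W/m².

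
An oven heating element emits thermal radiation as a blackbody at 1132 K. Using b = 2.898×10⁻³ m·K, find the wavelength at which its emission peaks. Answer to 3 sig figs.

Wien's displacement law: λ_max = b/T = (2.898×10⁻³ m·K)/(1132 K) = 2.560×10⁻⁶ m.
That is 2.56×10³ nm, in the infrared range.

λ_max ≈ 2.56×10³ nm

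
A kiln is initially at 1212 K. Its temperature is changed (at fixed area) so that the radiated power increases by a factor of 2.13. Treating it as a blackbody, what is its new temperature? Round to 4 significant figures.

T₂ ≈ 1464 K

P ∝ T⁴, so T₂/T₁ = (P₂/P₁)^(1/4) = (2.13)^(1/4) = 1.20808.
T₂ = 1212 × 1.20808 = 1464 K.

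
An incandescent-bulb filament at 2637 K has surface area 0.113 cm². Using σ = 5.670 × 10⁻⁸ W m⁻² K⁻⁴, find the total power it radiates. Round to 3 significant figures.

Area A = 0.113 cm² = 1.13×10⁻⁵ m².
P = σAT⁴ = 5.670×10⁻⁸ × 1.13×10⁻⁵ × (2637)⁴ = 31.0 W.

P ≈ 31.0 W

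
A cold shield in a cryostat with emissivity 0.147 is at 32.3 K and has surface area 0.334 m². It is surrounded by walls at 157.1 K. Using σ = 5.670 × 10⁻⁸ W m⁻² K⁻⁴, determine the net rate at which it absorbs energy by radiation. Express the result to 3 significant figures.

Net gain ≈ 1.69 W

Area A = 0.334 m².
Net radiated power P_net = εσA(T⁴ − T₀⁴) = 0.147×5.670×10⁻⁸×0.334×(32.3⁴ − 157.1⁴).
T⁴ − T₀⁴ = 1.08845×10⁶ − 6.09123×10⁸ = -6.08035×10⁸ K⁴, so P_net = -1.69 W — negative, meaning a net gain of 1.69 W.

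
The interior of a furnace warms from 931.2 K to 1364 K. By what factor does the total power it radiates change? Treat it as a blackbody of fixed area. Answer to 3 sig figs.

P₂/P₁ ≈ 4.60

P ∝ T⁴, so P₂/P₁ = (T₂/T₁)⁴ = (1364/931.2)⁴ = (1.46478)⁴ = 4.60.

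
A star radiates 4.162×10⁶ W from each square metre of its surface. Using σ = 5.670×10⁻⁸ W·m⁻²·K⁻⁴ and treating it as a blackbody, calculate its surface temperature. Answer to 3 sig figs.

I = σT⁴, so T = (I/σ)^(1/4) = (4.162×10⁶/(5.670×10⁻⁸))^(1/4) = 2.93×10³ K.

T ≈ 2.93×10³ K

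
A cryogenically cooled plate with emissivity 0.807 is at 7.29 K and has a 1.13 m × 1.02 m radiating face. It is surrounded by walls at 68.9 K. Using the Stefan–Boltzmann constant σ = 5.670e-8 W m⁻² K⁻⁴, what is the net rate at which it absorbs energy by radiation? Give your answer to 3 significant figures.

Area A = 1.13 × 1.02 = 1.1526 m².
Net radiated power P_net = εσA(T⁴ − T₀⁴) = 0.807×5.670×10⁻⁸×1.1526×(7.29⁴ − 68.9⁴).
T⁴ − T₀⁴ = 2824.30 − 2.25360×10⁷ = -2.25332×10⁷ K⁴, so P_net = -1.19 W — negative, meaning a net gain of 1.19 W.

Net gain ≈ 1.19 W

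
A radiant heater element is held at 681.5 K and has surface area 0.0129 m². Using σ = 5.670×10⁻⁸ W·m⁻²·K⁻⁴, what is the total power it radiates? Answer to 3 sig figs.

P ≈ 158 W

Area A = 0.0129 m².
P = σAT⁴ = 5.670×10⁻⁸ × 0.0129 × (681.5)⁴ = 158 W.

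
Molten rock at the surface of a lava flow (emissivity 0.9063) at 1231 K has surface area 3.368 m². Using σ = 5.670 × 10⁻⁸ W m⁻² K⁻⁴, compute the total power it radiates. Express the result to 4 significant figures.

P ≈ 3.974×10⁵ W

Area A = 3.368 m².
P = εσAT⁴ = 0.9063 × 5.670×10⁻⁸ × 3.368 × (1231)⁴ = 3.974×10⁵ W.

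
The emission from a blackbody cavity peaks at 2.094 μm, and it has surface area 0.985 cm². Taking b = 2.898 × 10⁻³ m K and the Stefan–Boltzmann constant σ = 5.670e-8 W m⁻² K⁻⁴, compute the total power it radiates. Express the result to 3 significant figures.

Wien's law: T = b/λ_max = 2.898×10⁻³/2.094×10⁻⁶ = 1383.95 K.
Area A = 0.985 cm² = 9.85×10⁻⁵ m².
Then P = σAT⁴ = 5.670×10⁻⁸×9.85×10⁻⁵×(1383.95)⁴ = 20.5 W.

P ≈ 20.5 W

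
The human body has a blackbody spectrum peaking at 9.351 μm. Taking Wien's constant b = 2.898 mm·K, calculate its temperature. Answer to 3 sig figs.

Wien's law gives T = b/λ_max = (2.898×10⁻³ m·K)/(9.351×10⁻⁶ m) = 310 K.

T ≈ 310 K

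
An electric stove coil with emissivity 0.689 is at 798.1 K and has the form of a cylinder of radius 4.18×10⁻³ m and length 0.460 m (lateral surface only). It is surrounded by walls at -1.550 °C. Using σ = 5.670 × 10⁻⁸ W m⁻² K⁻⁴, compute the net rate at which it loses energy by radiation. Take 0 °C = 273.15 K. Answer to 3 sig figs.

Net loss ≈ 189 W

Surroundings: T = -1.550 °C + 273.15 = 271.600 K.
Lateral area A = 2πrL = 2π×4.18×10⁻³×0.460 = 0.0120813 m².
Net radiated power P_net = εσA(T⁴ − T₀⁴) = 0.689×5.670×10⁻⁸×0.0120813×(798.1⁴ − 271.600⁴).
T⁴ − T₀⁴ = 4.05723×10¹¹ − 5.44151×10⁹ = 4.00281×10¹¹ K⁴, so P_net = 189 W.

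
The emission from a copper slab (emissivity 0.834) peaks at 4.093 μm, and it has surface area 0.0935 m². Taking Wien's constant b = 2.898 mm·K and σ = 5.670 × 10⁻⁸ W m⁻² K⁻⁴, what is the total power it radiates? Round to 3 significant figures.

Wien's law: T = b/λ_max = 2.898×10⁻³/4.093×10⁻⁶ = 708.038 K.
Area A = 0.0935 m².
Then P = εσAT⁴ = 0.834×5.670×10⁻⁸×0.0935×(708.038)⁴ = 1.11×10³ W.

P ≈ 1.11×10³ W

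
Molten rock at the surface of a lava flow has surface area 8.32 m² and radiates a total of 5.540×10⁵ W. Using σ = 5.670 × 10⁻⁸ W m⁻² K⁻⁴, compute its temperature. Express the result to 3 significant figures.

T ≈ 1.04×10³ K

Area A = 8.32 m².
P = σAT⁴ ⇒ T = (P/(σA))^(1/4) = (5.540×10⁵/(5.670×10⁻⁸×8.32))^(1/4) = 1.04×10³ K.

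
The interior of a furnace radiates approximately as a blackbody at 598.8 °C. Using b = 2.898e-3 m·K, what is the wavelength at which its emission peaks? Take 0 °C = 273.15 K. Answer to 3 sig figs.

λ_max ≈ 3.32 μm

T = 598.8 °C + 273.15 = 871.95 K.
Wien's displacement law: λ_max = b/T = (2.898×10⁻³ m·K)/(871.95 K) = 3.324×10⁻⁶ m.
That is 3.32 μm, in the infrared range.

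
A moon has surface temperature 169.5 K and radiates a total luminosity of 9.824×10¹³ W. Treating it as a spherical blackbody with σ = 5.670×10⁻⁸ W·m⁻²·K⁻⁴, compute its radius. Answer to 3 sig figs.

R ≈ 4.09×10⁵ m

L = 4πR²σT⁴ ⇒ R = √(L/(4πσT⁴)).
σT⁴ = 46.8017 W/m², so R = √(9.824×10¹³/(4π×46.8017)) = 4.09×10⁵ m.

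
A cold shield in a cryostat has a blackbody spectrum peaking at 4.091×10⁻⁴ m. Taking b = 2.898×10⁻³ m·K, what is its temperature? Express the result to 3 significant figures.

T ≈ 7.08 K

Wien's law gives T = b/λ_max = (2.898×10⁻³ m·K)/(4.091×10⁻⁴ m) = 7.08 K.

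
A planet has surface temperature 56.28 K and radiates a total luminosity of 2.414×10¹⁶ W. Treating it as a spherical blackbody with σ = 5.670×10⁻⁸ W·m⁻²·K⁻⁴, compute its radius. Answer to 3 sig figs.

L = 4πR²σT⁴ ⇒ R = √(L/(4πσT⁴)).
σT⁴ = 0.568852 W/m², so R = √(2.414×10¹⁶/(4π×0.568852)) = 5.81×10⁷ m.

R ≈ 5.81×10⁷ m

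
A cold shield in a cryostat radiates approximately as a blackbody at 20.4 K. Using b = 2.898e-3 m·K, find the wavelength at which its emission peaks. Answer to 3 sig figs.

Wien's displacement law: λ_max = b/T = (2.898×10⁻³ m·K)/(20.4 K) = 1.421×10⁻⁴ m.
That is 1.42×10⁻⁴ m, in the infrared range.

λ_max ≈ 1.42×10⁻⁴ m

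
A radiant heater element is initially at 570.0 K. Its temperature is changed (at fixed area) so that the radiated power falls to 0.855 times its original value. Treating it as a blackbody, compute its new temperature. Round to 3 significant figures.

T₂ ≈ 548 K

P ∝ T⁴, so T₂/T₁ = (P₂/P₁)^(1/4) = (0.855)^(1/4) = 0.961594.
T₂ = 570.0 × 0.961594 = 548 K.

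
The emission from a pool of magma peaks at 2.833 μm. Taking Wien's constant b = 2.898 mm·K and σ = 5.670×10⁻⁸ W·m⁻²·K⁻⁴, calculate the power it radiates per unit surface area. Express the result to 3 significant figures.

Wien's law: T = b/λ_max = 2.898×10⁻³/2.833×10⁻⁶ = 1022.94 K.
Then I = σT⁴ = 5.670×10⁻⁸×(1022.94)⁴ = 6.21×10⁴ W/m².

I ≈ 6.21×10⁴ W/m²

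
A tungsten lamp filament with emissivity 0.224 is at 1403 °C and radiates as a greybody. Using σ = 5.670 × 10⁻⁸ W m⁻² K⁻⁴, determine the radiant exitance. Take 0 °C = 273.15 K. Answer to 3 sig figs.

I ≈ 1.00×10⁵ W/m²

T = 1403 °C + 273.15 = 1676.15 K.
Stefan–Boltzmann: I = εσT⁴ = 0.224 × 5.670×10⁻⁸ × (1676.15)⁴ = 1.00×10⁵ W/m².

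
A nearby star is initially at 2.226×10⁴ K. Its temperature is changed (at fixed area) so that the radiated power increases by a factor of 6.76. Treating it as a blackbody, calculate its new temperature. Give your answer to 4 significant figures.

P ∝ T⁴, so T₂/T₁ = (P₂/P₁)^(1/4) = (6.76)^(1/4) = 1.61245.
T₂ = 2.226×10⁴ × 1.61245 = 3.589×10⁴ K.

T₂ ≈ 3.589×10⁴ K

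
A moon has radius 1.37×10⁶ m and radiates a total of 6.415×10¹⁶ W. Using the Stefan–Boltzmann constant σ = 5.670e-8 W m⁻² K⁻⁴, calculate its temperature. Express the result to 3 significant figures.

T ≈ 468 K

Surface area A = 4πR² = 4π(1.37×10⁶ m)² = 2.35858×10¹³ m².
P = σAT⁴ ⇒ T = (P/(σA))^(1/4) = (6.415×10¹⁶/(5.670×10⁻⁸×2.35858×10¹³))^(1/4) = 468 K.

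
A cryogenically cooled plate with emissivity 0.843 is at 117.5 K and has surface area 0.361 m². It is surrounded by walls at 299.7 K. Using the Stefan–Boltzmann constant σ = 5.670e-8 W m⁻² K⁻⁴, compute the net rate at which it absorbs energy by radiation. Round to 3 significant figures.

Area A = 0.361 m².
Net radiated power P_net = εσA(T⁴ − T₀⁴) = 0.843×5.670×10⁻⁸×0.361×(117.5⁴ − 299.7⁴).
T⁴ − T₀⁴ = 1.90613×10⁸ − 8.06765×10⁹ = -7.87704×10⁹ K⁴, so P_net = -136 W — negative, meaning a net gain of 136 W.

Net gain ≈ 136 W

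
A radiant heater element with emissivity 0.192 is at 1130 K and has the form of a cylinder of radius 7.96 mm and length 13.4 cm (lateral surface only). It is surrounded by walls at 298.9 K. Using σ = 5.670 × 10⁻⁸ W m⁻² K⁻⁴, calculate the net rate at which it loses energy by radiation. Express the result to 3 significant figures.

Lateral area A = 2πrL = 2π×7.96×10⁻³×0.134 = 6.70190×10⁻³ m².
Net radiated power P_net = εσA(T⁴ − T₀⁴) = 0.192×5.670×10⁻⁸×6.70190×10⁻³×(1130⁴ − 298.9⁴).
T⁴ − T₀⁴ = 1.63047×10¹² − 7.98185×10⁹ = 1.62249×10¹² K⁴, so P_net = 118 W.

Net loss ≈ 118 W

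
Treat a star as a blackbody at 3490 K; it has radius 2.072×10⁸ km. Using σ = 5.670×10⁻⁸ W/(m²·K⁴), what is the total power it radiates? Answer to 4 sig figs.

Surface area A = 4πR² = 4π(2.072×10¹¹ m)² = 5.39497×10²³ m².
P = σAT⁴ = 5.670×10⁻⁸ × 5.39497×10²³ × (3490)⁴ = 4.538×10³⁰ W.

P ≈ 4.538×10³⁰ W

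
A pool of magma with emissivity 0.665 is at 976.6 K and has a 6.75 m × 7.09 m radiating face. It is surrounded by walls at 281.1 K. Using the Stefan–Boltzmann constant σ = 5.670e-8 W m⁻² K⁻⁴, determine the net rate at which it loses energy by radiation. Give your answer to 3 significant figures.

Net loss ≈ 1.63×10⁶ W

Area A = 6.75 × 7.09 = 47.8575 m².
Net radiated power P_net = εσA(T⁴ − T₀⁴) = 0.665×5.670×10⁻⁸×47.8575×(976.6⁴ − 281.1⁴).
T⁴ − T₀⁴ = 9.09634×10¹¹ − 6.24372×10⁹ = 9.03390×10¹¹ K⁴, so P_net = 1.63×10⁶ W.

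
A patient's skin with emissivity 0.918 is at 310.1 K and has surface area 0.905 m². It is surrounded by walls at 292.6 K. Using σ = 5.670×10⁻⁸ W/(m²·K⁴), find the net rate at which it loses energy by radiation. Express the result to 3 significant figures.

Net loss ≈ 90.3 W

Area A = 0.905 m².
Net radiated power P_net = εσA(T⁴ − T₀⁴) = 0.918×5.670×10⁻⁸×0.905×(310.1⁴ − 292.6⁴).
T⁴ − T₀⁴ = 9.24713×10⁹ − 7.32989×10⁹ = 1.91724×10⁹ K⁴, so P_net = 90.3 W.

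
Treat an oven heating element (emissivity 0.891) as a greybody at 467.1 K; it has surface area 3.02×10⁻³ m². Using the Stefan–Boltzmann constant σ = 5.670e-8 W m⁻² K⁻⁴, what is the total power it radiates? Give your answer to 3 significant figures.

Area A = 3.02×10⁻³ m².
P = εσAT⁴ = 0.891 × 5.670×10⁻⁸ × 3.02×10⁻³ × (467.1)⁴ = 7.26 W.

P ≈ 7.26 W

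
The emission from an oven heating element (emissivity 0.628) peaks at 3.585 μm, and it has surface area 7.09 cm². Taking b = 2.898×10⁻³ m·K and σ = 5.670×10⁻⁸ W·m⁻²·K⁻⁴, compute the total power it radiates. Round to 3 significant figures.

Wien's law: T = b/λ_max = 2.898×10⁻³/3.585×10⁻⁶ = 808.368 K.
Area A = 7.09 cm² = 7.09×10⁻⁴ m².
Then P = εσAT⁴ = 0.628×5.670×10⁻⁸×7.09×10⁻⁴×(808.368)⁴ = 10.8 W.

P ≈ 10.8 W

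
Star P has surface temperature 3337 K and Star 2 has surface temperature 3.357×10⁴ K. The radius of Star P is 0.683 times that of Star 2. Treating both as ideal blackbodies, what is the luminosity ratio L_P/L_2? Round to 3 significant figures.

L_P/L_2 ≈ 4.55×10⁻⁵

L ∝ R²T⁴, so L_P/L_2 = (R_P/R_2)²(T_P/T_2)⁴ = (0.683)² × (3337/3.357×10⁴)⁴ = 0.466489 × 9.76381×10⁻⁵ = 4.55×10⁻⁵.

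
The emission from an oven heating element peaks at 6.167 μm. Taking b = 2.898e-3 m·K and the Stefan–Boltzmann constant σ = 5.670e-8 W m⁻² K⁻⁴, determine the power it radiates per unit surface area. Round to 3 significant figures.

I ≈ 2.76×10³ W/m²

Wien's law: T = b/λ_max = 2.898×10⁻³/6.167×10⁻⁶ = 469.921 K.
Then I = σT⁴ = 5.670×10⁻⁸×(469.921)⁴ = 2.76×10³ W/m².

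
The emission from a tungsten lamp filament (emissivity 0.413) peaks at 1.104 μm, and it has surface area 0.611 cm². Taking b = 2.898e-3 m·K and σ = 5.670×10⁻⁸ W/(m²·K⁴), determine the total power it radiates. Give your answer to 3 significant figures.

Wien's law: T = b/λ_max = 2.898×10⁻³/1.104×10⁻⁶ = 2625.00 K.
Area A = 0.611 cm² = 6.11×10⁻⁵ m².
Then P = εσAT⁴ = 0.413×5.670×10⁻⁸×6.11×10⁻⁵×(2625.00)⁴ = 67.9 W.

P ≈ 67.9 W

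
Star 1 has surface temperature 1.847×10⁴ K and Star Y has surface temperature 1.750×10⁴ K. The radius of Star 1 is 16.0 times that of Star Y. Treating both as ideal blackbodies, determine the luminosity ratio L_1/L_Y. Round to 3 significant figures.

L_1/L_Y ≈ 318

L ∝ R²T⁴, so L_1/L_Y = (R_1/R_Y)²(T_1/T_Y)⁴ = (16.0)² × (1.847×10⁴/1.750×10⁴)⁴ = 256 × 1.24084 = 318.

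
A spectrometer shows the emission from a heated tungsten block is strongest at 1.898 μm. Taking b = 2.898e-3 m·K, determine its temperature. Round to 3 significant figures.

Wien's law gives T = b/λ_max = (2.898×10⁻³ m·K)/(1.898×10⁻⁶ m) = 1.53×10³ K.

T ≈ 1.53×10³ K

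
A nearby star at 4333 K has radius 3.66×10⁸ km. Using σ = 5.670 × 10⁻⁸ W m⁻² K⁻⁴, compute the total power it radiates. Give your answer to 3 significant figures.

P ≈ 3.36×10³¹ W

Surface area A = 4πR² = 4π(3.66×10¹¹ m)² = 1.68334×10²⁴ m².
P = σAT⁴ = 5.670×10⁻⁸ × 1.68334×10²⁴ × (4333)⁴ = 3.36×10³¹ W.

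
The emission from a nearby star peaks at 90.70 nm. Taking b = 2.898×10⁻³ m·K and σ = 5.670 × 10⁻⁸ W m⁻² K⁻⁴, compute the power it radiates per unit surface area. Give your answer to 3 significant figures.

Wien's law: T = b/λ_max = 2.898×10⁻³/9.070×10⁻⁸ = 31951.5 K.
Then I = σT⁴ = 5.670×10⁻⁸×(31951.5)⁴ = 5.91×10¹⁰ W/m².

I ≈ 5.91×10¹⁰ W/m²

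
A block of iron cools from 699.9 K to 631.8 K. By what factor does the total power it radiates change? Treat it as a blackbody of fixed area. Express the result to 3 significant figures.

P₂/P₁ ≈ 0.664

P ∝ T⁴, so P₂/P₁ = (T₂/T₁)⁴ = (631.8/699.9)⁴ = (0.902700)⁴ = 0.664.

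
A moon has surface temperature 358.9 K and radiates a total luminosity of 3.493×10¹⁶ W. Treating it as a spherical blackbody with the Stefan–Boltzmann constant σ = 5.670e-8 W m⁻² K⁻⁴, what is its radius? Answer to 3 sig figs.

R ≈ 1.72×10⁶ m

L = 4πR²σT⁴ ⇒ R = √(L/(4πσT⁴)).
σT⁴ = 940.756 W/m², so R = √(3.493×10¹⁶/(4π×940.756)) = 1.72×10⁶ m.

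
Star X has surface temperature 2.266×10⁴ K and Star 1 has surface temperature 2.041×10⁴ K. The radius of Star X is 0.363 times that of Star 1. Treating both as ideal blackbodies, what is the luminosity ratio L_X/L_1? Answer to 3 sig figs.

L ∝ R²T⁴, so L_X/L_1 = (R_X/R_1)²(T_X/T_1)⁴ = (0.363)² × (2.266×10⁴/2.041×10⁴)⁴ = 0.131769 × 1.51938 = 0.200.

L_X/L_1 ≈ 0.200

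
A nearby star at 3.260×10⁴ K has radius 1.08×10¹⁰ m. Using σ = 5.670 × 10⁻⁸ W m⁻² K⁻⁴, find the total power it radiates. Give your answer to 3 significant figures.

Surface area A = 4πR² = 4π(1.08×10¹⁰ m)² = 1.46574×10²¹ m².
P = σAT⁴ = 5.670×10⁻⁸ × 1.46574×10²¹ × (3.260×10⁴)⁴ = 9.39×10³¹ W.

P ≈ 9.39×10³¹ W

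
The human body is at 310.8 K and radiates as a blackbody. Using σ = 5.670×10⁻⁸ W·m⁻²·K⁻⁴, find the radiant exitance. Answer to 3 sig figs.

I ≈ 529 W/m²

Stefan–Boltzmann: I = σT⁴ = 5.670×10⁻⁸ × (310.8)⁴ = 529 W/m².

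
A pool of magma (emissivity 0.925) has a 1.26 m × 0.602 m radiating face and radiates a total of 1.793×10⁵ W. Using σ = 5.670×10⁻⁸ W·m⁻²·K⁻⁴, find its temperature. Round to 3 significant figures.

Area A = 1.26 × 0.602 = 0.75852 m².
P = εσAT⁴ ⇒ T = (P/(εσA))^(1/4) = (1.793×10⁵/(0.925×5.670×10⁻⁸×0.75852))^(1/4) = 1.46×10³ K.

T ≈ 1.46×10³ K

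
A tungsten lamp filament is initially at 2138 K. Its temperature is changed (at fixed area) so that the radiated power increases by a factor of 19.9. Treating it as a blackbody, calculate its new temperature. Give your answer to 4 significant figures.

T₂ ≈ 4516 K

P ∝ T⁴, so T₂/T₁ = (P₂/P₁)^(1/4) = (19.9)^(1/4) = 2.11209.
T₂ = 2138 × 2.11209 = 4516 K.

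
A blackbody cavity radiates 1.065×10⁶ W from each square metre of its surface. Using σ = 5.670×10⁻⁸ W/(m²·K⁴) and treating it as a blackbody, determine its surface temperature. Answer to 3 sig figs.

T ≈ 2.08×10³ K

I = σT⁴, so T = (I/σ)^(1/4) = (1.065×10⁶/(5.670×10⁻⁸))^(1/4) = 2.08×10³ K.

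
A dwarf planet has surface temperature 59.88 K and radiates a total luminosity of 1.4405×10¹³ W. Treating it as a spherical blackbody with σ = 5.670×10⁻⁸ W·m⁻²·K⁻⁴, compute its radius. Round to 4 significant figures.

R ≈ 1.254×10⁶ m

L = 4πR²σT⁴ ⇒ R = √(L/(4πσT⁴)).
σT⁴ = 0.728971 W/m², so R = √(1.4405×10¹³/(4π×0.728971)) = 1.254×10⁶ m.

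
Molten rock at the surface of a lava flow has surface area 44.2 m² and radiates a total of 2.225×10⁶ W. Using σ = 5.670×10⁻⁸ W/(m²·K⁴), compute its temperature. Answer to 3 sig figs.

T ≈ 971 K

Area A = 44.2 m².
P = σAT⁴ ⇒ T = (P/(σA))^(1/4) = (2.225×10⁶/(5.670×10⁻⁸×44.2))^(1/4) = 971 K.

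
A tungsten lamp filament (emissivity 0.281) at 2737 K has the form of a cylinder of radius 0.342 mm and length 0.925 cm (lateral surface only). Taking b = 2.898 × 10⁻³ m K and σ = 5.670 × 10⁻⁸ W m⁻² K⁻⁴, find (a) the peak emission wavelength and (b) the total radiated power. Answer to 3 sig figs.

(a) λ_max = b/T = 2.898×10⁻³/2737 = 1.059×10⁻⁶ m = 1.06 μm.
Lateral area A = 2πrL = 2π×3.42×10⁻⁴×9.25×10⁻³ = 1.98769×10⁻⁵ m².
(b) P = εσAT⁴ = 0.281×5.670×10⁻⁸×1.98769×10⁻⁵×(2737)⁴ = 17.8 W.

λ_max ≈ 1.06 μm; P ≈ 17.8 W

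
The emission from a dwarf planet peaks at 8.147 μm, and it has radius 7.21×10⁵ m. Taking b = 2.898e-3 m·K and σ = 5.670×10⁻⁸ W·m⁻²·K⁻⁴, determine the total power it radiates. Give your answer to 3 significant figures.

Wien's law: T = b/λ_max = 2.898×10⁻³/8.147×10⁻⁶ = 355.714 K.
Surface area A = 4πR² = 4π(7.21×10⁵ m)² = 6.53251×10¹² m².
Then P = σAT⁴ = 5.670×10⁻⁸×6.53251×10¹²×(355.714)⁴ = 5.93×10¹⁵ W.

P ≈ 5.93×10¹⁵ W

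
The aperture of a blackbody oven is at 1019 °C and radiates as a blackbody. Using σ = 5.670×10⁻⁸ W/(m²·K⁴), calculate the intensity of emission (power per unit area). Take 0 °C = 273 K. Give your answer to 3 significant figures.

T = 1019 °C + 273 = 1292 K.
Stefan–Boltzmann: I = σT⁴ = 5.670×10⁻⁸ × (1292)⁴ = 1.58×10⁵ W/m².

I ≈ 1.58×10⁵ W/m²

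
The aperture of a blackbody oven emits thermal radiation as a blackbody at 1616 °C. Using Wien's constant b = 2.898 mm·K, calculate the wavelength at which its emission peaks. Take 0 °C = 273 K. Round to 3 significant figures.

λ_max ≈ 1.53×10³ nm

T = 1616 °C + 273 = 1889 K.
Wien's displacement law: λ_max = b/T = (2.898×10⁻³ m·K)/(1889 K) = 1.534×10⁻⁶ m.
That is 1.53×10³ nm, in the infrared range.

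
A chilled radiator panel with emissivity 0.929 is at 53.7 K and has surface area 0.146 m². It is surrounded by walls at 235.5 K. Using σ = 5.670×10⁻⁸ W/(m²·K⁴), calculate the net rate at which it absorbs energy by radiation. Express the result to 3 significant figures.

Area A = 0.146 m².
Net radiated power P_net = εσA(T⁴ − T₀⁴) = 0.929×5.670×10⁻⁸×0.146×(53.7⁴ − 235.5⁴).
T⁴ − T₀⁴ = 8.31567×10⁶ − 3.07584×10⁹ = -3.06752×10⁹ K⁴, so P_net = -23.6 W — negative, meaning a net gain of 23.6 W.

Net gain ≈ 23.6 W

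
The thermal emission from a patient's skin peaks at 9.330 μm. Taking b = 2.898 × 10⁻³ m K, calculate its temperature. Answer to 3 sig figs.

T ≈ 311 K

Wien's law gives T = b/λ_max = (2.898×10⁻³ m·K)/(9.330×10⁻⁶ m) = 311 K.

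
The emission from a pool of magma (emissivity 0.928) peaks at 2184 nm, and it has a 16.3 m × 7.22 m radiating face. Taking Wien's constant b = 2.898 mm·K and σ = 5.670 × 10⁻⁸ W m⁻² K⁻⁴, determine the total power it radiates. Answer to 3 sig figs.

P ≈ 1.92×10⁷ W

Wien's law: T = b/λ_max = 2.898×10⁻³/2.184×10⁻⁶ = 1326.92 K.
Area A = 16.3 × 7.22 = 117.686 m².
Then P = εσAT⁴ = 0.928×5.670×10⁻⁸×117.686×(1326.92)⁴ = 1.92×10⁷ W.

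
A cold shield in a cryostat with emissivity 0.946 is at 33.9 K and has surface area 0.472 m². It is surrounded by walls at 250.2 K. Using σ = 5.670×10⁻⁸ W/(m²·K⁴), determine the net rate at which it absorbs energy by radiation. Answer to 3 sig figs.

Net gain ≈ 99.2 W

Area A = 0.472 m².
Net radiated power P_net = εσA(T⁴ − T₀⁴) = 0.946×5.670×10⁻⁸×0.472×(33.9⁴ − 250.2⁴).
T⁴ − T₀⁴ = 1.32068×10⁶ − 3.91877×10⁹ = -3.91745×10⁹ K⁴, so P_net = -99.2 W — negative, meaning a net gain of 99.2 W.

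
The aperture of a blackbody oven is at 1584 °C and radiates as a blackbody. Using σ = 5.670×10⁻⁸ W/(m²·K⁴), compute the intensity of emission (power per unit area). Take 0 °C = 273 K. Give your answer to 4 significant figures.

I ≈ 6.743×10⁵ W/m²

T = 1584 °C + 273 = 1857 K.
Stefan–Boltzmann: I = σT⁴ = 5.670×10⁻⁸ × (1857)⁴ = 6.743×10⁵ W/m².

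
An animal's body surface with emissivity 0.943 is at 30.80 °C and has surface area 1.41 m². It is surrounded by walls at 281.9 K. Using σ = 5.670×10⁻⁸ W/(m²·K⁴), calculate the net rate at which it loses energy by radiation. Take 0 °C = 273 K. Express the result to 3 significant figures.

Net loss ≈ 166 W

T = 30.80 °C + 273 = 303.80 K.
Area A = 1.41 m².
Net radiated power P_net = εσA(T⁴ − T₀⁴) = 0.943×5.670×10⁻⁸×1.41×(303.80⁴ − 281.9⁴).
T⁴ − T₀⁴ = 8.51826×10⁹ − 6.31510×10⁹ = 2.20316×10⁹ K⁴, so P_net = 166 W.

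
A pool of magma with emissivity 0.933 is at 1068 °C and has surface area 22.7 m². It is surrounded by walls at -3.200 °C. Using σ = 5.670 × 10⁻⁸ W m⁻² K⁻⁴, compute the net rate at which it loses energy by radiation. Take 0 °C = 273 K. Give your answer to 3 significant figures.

Net loss ≈ 3.88×10⁶ W

T = 1068 °C + 273 = 1341 K.
Surroundings: T = -3.200 °C + 273 = 269.800 K.
Area A = 22.7 m².
Net radiated power P_net = εσA(T⁴ − T₀⁴) = 0.933×5.670×10⁻⁸×22.7×(1341⁴ − 269.800⁴).
T⁴ − T₀⁴ = 3.23381×10¹² − 5.29868×10⁹ = 3.22851×10¹² K⁴, so P_net = 3.88×10⁶ W.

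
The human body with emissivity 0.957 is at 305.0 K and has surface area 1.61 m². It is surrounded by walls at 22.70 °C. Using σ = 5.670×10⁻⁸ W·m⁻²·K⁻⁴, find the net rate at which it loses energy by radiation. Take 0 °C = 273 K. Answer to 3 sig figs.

Surroundings: T = 22.70 °C + 273 = 295.70 K.
Area A = 1.61 m².
Net radiated power P_net = εσA(T⁴ − T₀⁴) = 0.957×5.670×10⁻⁸×1.61×(305.0⁴ − 295.70⁴).
T⁴ − T₀⁴ = 8.65365×10⁹ − 7.64549×10⁹ = 1.00816×10⁹ K⁴, so P_net = 88.1 W.

Net loss ≈ 88.1 W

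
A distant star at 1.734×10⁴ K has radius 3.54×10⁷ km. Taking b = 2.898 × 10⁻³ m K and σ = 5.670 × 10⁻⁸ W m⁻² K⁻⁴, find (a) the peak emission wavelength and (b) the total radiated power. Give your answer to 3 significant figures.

λ_max ≈ 167 nm; P ≈ 8.07×10³¹ W

(a) λ_max = b/T = 2.898×10⁻³/1.734×10⁴ = 1.671×10⁻⁷ m = 167 nm.
Surface area A = 4πR² = 4π(3.54×10¹⁰ m)² = 1.57477×10²² m².
(b) P = σAT⁴ = 5.670×10⁻⁸×1.57477×10²²×(1.734×10⁴)⁴ = 8.07×10³¹ W.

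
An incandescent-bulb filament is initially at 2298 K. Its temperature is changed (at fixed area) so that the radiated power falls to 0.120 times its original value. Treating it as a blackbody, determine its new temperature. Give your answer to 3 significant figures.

T₂ ≈ 1.35×10³ K

P ∝ T⁴, so T₂/T₁ = (P₂/P₁)^(1/4) = (0.120)^(1/4) = 0.588566.
T₂ = 2298 × 0.588566 = 1.35×10³ K.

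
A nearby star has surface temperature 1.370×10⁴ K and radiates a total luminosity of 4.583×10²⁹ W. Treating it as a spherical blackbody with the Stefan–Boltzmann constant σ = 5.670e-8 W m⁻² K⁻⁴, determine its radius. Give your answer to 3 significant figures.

L = 4πR²σT⁴ ⇒ R = √(L/(4πσT⁴)).
σT⁴ = 1.99740×10⁹ W/m², so R = √(4.583×10²⁹/(4π×1.99740×10⁹)) = 4.27×10⁹ m.

R ≈ 4.27×10⁹ m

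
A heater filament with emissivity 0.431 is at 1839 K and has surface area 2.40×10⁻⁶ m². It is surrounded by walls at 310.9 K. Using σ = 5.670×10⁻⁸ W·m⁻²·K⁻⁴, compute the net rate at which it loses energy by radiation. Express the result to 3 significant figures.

Area A = 2.40×10⁻⁶ m².
Net radiated power P_net = εσA(T⁴ − T₀⁴) = 0.431×5.670×10⁻⁸×2.40×10⁻⁶×(1839⁴ − 310.9⁴).
T⁴ − T₀⁴ = 1.14374×10¹³ − 9.34293×10⁹ = 1.14281×10¹³ K⁴, so P_net = 0.670 W.

Net loss ≈ 0.670 W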